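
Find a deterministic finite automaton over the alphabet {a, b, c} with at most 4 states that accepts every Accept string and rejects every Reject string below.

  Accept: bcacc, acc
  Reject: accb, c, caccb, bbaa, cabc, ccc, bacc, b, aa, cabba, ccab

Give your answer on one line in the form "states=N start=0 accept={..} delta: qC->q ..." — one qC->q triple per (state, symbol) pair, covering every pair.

State merging on the prefix tree: take the shortest (then alphabetical) example prefix whose next move is undefined and point that move at state 0, else 1, else 2, ...; a target is out if some Accept/Reject pair would then sit in one state with the same input left (inseparable). If every existing state is out, open a new one.
a: 0a undefined. 0a->0: ok.
b: 0b undefined. 0b->0: no, acc/bacc meet in 0 with "cc" left. Open state 1: 0b->1.
c: 0c undefined. 0c->0: no, acc/c meet in 0. 0c->1: ok.
ba: 1a undefined. 1a->0: no, acc/cabc meet in 1 with "c" left. 1a->1: ok.
bb: 1b undefined. 1b->0: ok.
bc: 1c undefined. 1c->0: no, bcacc/caccb meet in 0. 1c->1: no, bcacc/c meet in 1. Open state 2: 1c->2.
bca: 2a undefined. 2a->0: ok.
ccc: 2c undefined. 2c->0: ok.
accb: 2b undefined. 2b->0: ok.
All examples now run through 3 states with every (state, symbol) defined. Accept strings end in {2}, Reject strings end in {0,1}; accept={2}.

states=3 start=0 accept={2} delta: 0a->0 0b->1 0c->1 1a->1 1b->0 1c->2 2a->0 2b->0 2c->0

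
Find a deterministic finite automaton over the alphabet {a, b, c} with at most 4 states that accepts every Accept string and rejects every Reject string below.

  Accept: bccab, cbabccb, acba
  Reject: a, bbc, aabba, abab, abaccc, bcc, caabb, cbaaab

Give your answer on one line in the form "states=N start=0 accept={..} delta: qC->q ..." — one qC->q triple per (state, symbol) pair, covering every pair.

Fold the examples into a partial DFA from state 0: repeatedly fix the first undefined (state, symbol) met by the shortest-then-alphabetical prefix, trying targets in increasing order and rejecting any under which an Accept and a Reject string meet in one state with the same remainder; add a state when all current targets are rejected. Accepting states are where Accept strings end.
a: 0a undefined. 0a->0: ok.
b: 0b undefined. 0b->0: ok.
c: 0c undefined. 0c->0: no, bccab/a meet in 0. Open state 1: 0c->1.
ca: 1a undefined. 1a->0: ok.
cb: 1b undefined. 1b->0: no, acba/a meet in 0. 1b->1: no, acba/a meet in 0. Open state 2: 1b->2.
bcc: 1c undefined. 1c->0: no, bccab/a meet in 0. 1c->1: no, bccab/a meet in 0. 1c->2: ok.
cba: 2a undefined. 2a->0: no, bccab/a meet in 0. 2a->1: no, bccab/bcc meet in 2. 2a->2: no, bccab/cbaaab meet in 2 with "b" left. Open state 3: 2a->3.
cbaa: 3a undefined. 3a->0: ok.
cbab: 3b undefined. 3b->0: no, bccab/a meet in 0. 3b->1: no, bccab/bbc meet in 1. 3b->2: no, bccab/bcc meet in 2. 3b->3: ok.
cbabc: 3c undefined. 3c->0: no, cbabccb/bcc meet in 2. 3c->1: ok.
abaccc: 2c undefined. 2c->0: ok.
cbabccb: 2b undefined. 2b->0: no, cbabccb/a meet in 0. 2b->1: no, cbabccb/bbc meet in 1. 2b->2: no, cbabccb/bcc meet in 2. 2b->3: ok.
All examples now run through 4 states with every (state, symbol) defined. Accept strings end in {3}, Reject strings end in {0,1,2}; accept={3}.

states=4 start=0 accept={3} delta: 0a->0 0b->0 0c->1 1a->0 1b->2 1c->2 2a->3 2b->3 2c->0 3a->0 3b->3 3c->1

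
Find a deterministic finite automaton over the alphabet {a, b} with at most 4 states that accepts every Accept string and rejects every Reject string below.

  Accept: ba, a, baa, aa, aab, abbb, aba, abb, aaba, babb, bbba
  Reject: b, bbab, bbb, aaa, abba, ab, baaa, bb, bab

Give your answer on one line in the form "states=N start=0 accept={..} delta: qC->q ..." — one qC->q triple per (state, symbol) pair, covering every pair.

Fold the examples into a partial DFA from state 0: repeatedly fix the first undefined (state, symbol) met by the shortest-then-alphabetical prefix, trying targets in increasing order and rejecting any under which an Accept and a Reject string meet in one state with the same remainder; add a state when all current targets are rejected. Accepting states are where Accept strings end.
a: 0a undefined. 0a->0: no, a/aaa meet in 0. Open state 1: 0a->1.
b: 0b undefined. 0b->0: ok.
aa: 1a undefined. 1a->0: no, ba/aaa meet in 1. 1a->1: no, ba/aaa meet in 1. Open state 2: 1a->2.
ab: 1b undefined. 1b->0: no, ba/abba meet in 1. 1b->1: no, ba/bbab meet in 1. 1b->2: no, baa/bbab meet in 2. Open state 3: 1b->3.
aaa: 2a undefined. 2a->0: ok.
aab: 2b undefined. 2b->0: no, aab/b meet in 0. 2b->1: ok.
aba: 3a undefined. 3a->0: no, aba/b meet in 0. 3a->1: ok.
abb: 3b undefined. 3b->0: no, ba/abba meet in 1. 3b->1: no, baa/abba meet in 2. 3b->2: ok.
All examples now run through 4 states with every (state, symbol) defined. Accept strings end in {1,2}, Reject strings end in {0,3}; accept={1,2}.

states=4 start=0 accept={1,2} delta: 0a->1 0b->0 1a->2 1b->3 2a->0 2b->1 3a->1 3b->2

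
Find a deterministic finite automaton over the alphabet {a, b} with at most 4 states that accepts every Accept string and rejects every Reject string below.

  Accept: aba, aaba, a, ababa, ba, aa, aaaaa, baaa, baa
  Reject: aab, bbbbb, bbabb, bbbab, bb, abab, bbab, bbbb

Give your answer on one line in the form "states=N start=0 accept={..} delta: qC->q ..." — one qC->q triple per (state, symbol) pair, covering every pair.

states=2 start=0 accept={0} delta: 0a->0 0b->1 1a->0 1b->1

State merging on the prefix tree: take the shortest (then alphabetical) example prefix whose next move is undefined and point that move at state 0, else 1, else 2, ...; a target is out if some Accept/Reject pair would then sit in one state with the same input left (inseparable). If every existing state is out, open a new one.
a: 0a undefined. 0a->0: ok.
b: 0b undefined. 0b->0: no, aba/aab meet in 0. Open state 1: 0b->1.
ba: 1a undefined. 1a->0: ok.
bb: 1b undefined. 1b->0: no, aba/bbabb meet in 0. 1b->1: ok.
All examples now run through 2 states with every (state, symbol) defined. Accept strings end in {0}, Reject strings end in {1}; accept={0}.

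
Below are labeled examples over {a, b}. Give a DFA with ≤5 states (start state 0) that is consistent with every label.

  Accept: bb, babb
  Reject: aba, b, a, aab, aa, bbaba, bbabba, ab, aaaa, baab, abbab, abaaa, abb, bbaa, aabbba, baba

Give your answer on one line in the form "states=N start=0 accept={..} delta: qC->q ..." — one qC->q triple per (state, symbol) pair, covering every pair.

Fold the examples into a partial DFA from state 0: repeatedly fix the first undefined (state, symbol) met by the shortest-then-alphabetical prefix, trying targets in increasing order and rejecting any under which an Accept and a Reject string meet in one state with the same remainder; add a state when all current targets are rejected. Accepting states are where Accept strings end.
a: 0a undefined. 0a->0: no, bb/abb meet in 0 with "bb" left. Open state 1: 0a->1.
b: 0b undefined. 0b->0: no, bb/b meet in 0. 0b->1: no, bb/ab meet in 1 with "b" left. Open state 2: 0b->2.
aa: 1a undefined. 1a->0: ok.
ab: 1b undefined. 1b->0: ok.
ba: 2a undefined. 2a->0: ok.
bb: 2b undefined. 2b->0: no, bb/aa meet in 0. 2b->1: no, bb/aba meet in 1. 2b->2: no, bb/b meet in 2. Open state 3: 2b->3.
bba: 3a undefined. 3a->0: ok.
aabbb: 3b undefined. 3b->0: ok.
All examples now run through 4 states with every (state, symbol) defined. Accept strings end in {3}, Reject strings end in {0,1,2}; accept={3}.

states=4 start=0 accept={3} delta: 0a->1 0b->2 1a->0 1b->0 2a->0 2b->3 3a->0 3b->0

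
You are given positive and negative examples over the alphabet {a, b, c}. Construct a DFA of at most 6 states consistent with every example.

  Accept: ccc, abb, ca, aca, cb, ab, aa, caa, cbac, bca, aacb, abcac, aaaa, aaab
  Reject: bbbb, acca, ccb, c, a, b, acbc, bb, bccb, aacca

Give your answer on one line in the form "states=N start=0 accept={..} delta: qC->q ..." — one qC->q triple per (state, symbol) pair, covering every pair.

states=5 start=0 accept={2,3,4} delta: 0a->1 0b->0 0c->1 1a->2 1b->2 1c->3 2a->2 2b->2 2c->4 3a->2 3b->0 3c->4 4a->1 4b->2 4c->0

Grow the machine one transition at a time. Run the examples from 0; the earliest place one falls off (shortest prefix, ties alphabetical) gets sent to the lowest-numbered state that keeps every Accept/Reject pair distinguishable — a pair clashes when both reach the same state with identical unread suffix — and to a fresh state only if none does.
a: 0a undefined. 0a->0: no, abb/bb meet in 0 with "bb" left. Open state 1: 0a->1.
b: 0b undefined. 0b->0: ok.
c: 0c undefined. 0c->0: no, ccc/bbbb meet in 0. 0c->1: ok.
aa: 1a undefined. 1a->0: no, ca/bbbb meet in 0. 1a->1: no, ca/c meet in 1. Open state 2: 1a->2.
ab: 1b undefined. 1b->0: no, abb/bbbb meet in 0. 1b->1: no, abb/c meet in 1. 1b->2: ok.
ac: 1c undefined. 1c->0: no, ccc/c meet in 1. 1c->1: no, ccc/c meet in 1. 1c->2: no, abb/ccb meet in 2 with "b" left. Open state 3: 1c->3.
aaa: 2a undefined. 2a->0: no, caa/bbbb meet in 0. 2a->1: no, caa/c meet in 1. 2a->2: ok.
aac: 2c undefined. 2c->0: no, ca/aacca meet in 2. 2c->1: no, aca/aacca meet in 3 with "a" left. 2c->2: no, ca/aacca meet in 2. 2c->3: no, aacb/ccb meet in 3 with "b" left. Open state 4: 2c->4.
abb: 2b undefined. 2b->0: no, abb/bbbb meet in 0. 2b->1: no, abb/c meet in 1. 2b->2: ok.
aca: 3a undefined. 3a->0: no, aca/bbbb meet in 0. 3a->1: no, aca/c meet in 1. 3a->2: ok.
acb: 3b undefined. 3b->0: ok.
acc: 3c undefined. 3c->0: no, ccc/bbbb meet in 0. 3c->1: no, ccc/c meet in 1. 3c->2: no, ccc/acca meet in 2. 3c->3: no, abb/acca meet in 2. 3c->4: ok.
aacb: 4b undefined. 4b->0: no, aacb/bbbb meet in 0. 4b->1: no, aacb/c meet in 1. 4b->2: ok.
aacc: 4c undefined. 4c->0: ok.
abca: 4a undefined. 4a->0: no, abcac/c meet in 1. 4a->1: ok.
All examples now run through 5 states with every (state, symbol) defined. Accept strings end in {2,3,4}, Reject strings end in {0,1}; accept={2,3,4}.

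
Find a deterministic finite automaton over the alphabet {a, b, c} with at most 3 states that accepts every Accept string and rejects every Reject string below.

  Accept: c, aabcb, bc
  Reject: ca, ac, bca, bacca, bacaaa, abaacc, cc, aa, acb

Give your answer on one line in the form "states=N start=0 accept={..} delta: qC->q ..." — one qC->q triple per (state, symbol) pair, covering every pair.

states=3 start=0 accept={1} delta: 0a->1 0b->0 0c->1 1a->0 1b->1 1c->2 2a->0 2b->0 2c->2

State merging on the prefix tree: take the shortest (then alphabetical) example prefix whose next move is undefined and point that move at state 0, else 1, else 2, ...; a target is out if some Accept/Reject pair would then sit in one state with the same input left (inseparable). If every existing state is out, open a new one.
a: 0a undefined. 0a->0: no, c/ac meet in 0 with "c" left. Open state 1: 0a->1.
b: 0b undefined. 0b->0: ok.
c: 0c undefined. 0c->0: no, c/cc meet in 0. 0c->1: ok.
aa: 1a undefined. 1a->0: ok.
ab: 1b undefined. 1b->0: no, aabcb/ca meet in 0. 1b->1: ok.
ac: 1c undefined. 1c->0: no, c/bacaaa meet in 1. 1c->1: no, c/ac meet in 1. Open state 2: 1c->2.
acb: 2b undefined. 2b->0: ok.
baca: 2a undefined. 2a->0: ok.
bacc: 2c undefined. 2c->0: no, c/bacca meet in 1. 2c->1: no, c/abaacc meet in 1. 2c->2: ok.
All examples now run through 3 states with every (state, symbol) defined. Accept strings end in {1}, Reject strings end in {0,2}; accept={1}.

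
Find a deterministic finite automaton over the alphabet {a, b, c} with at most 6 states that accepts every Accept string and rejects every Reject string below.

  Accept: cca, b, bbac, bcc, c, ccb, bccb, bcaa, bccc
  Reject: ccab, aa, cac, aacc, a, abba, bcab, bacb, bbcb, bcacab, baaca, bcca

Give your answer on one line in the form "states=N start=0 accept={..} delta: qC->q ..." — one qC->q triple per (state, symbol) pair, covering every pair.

Grow the machine one transition at a time. Run the examples from 0; the earliest place one falls off (shortest prefix, ties alphabetical) gets sent to the lowest-numbered state that keeps every Accept/Reject pair distinguishable — a pair clashes when both reach the same state with identical unread suffix — and to a fresh state only if none does.
a: 0a undefined. 0a->0: ok.
b: 0b undefined. 0b->0: no, cca/bcca meet in 0 with "cca" left. Open state 1: 0b->1.
c: 0c undefined. 0c->0: no, cca/aa meet in 0. 0c->1: ok.
ba: 1a undefined. 1a->0: no, b/cac meet in 1. 1a->1: no, cca/baaca meet in 1 with "ca" left. Open state 2: 1a->2.
bb: 1b undefined. 1b->0: ok.
bc: 1c undefined. 1c->0: no, cca/aa meet in 0. 1c->1: no, cca/bcca meet in 2. 1c->2: no, bcc/cac meet in 2 with "c" left. Open state 3: 1c->3.
baa: 2a undefined. 2a->0: ok.
bac: 2c undefined. 2c->0: no, b/bacb meet in 1. 2c->1: no, b/cac meet in 1. 2c->2: ok.
bca: 3a undefined. 3a->0: no, cca/aa meet in 0. 3a->1: no, bcaa/cac meet in 2. 3a->2: no, cca/cac meet in 2. 3a->3: no, cca/aacc meet in 3. Open state 4: 3a->4.
bcc: 3c undefined. 3c->0: no, bcc/aa meet in 0. 3c->1: no, bccb/aa meet in 0. 3c->2: no, bcc/cac meet in 2. 3c->3: no, cca/bcca meet in 4. 3c->4: no, bccb/ccab meet in 4 with "b" left. Open state 5: 3c->5.
ccb: 3b undefined. 3b->0: no, ccb/aa meet in 0. 3b->1: ok.
bacb: 2b undefined. 2b->0: ok.
bcaa: 4a undefined. 4a->0: no, bcaa/aa meet in 0. 4a->1: ok.
bcab: 4b undefined. 4b->0: ok.
bcac: 4c undefined. 4c->0: no, b/bcacab meet in 1. 4c->1: ok.
bcca: 5a undefined. 5a->0: ok.
bccb: 5b undefined. 5b->0: no, bccb/ccab meet in 0. 5b->1: ok.
bccc: 5c undefined. 5c->0: no, bccc/ccab meet in 0. 5c->1: ok.
All examples now run through 6 states with every (state, symbol) defined. Accept strings end in {1,4,5}, Reject strings end in {0,2,3}; accept={1,4,5}.

states=6 start=0 accept={1,4,5} delta: 0a->0 0b->1 0c->1 1a->2 1b->0 1c->3 2a->0 2b->0 2c->2 3a->4 3b->1 3c->5 4a->1 4b->0 4c->1 5a->0 5b->1 5c->1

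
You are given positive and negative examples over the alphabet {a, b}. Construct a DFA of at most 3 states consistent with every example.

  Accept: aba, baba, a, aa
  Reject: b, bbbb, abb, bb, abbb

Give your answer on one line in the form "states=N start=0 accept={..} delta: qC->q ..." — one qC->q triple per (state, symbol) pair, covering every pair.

states=2 start=0 accept={0} delta: 0a->0 0b->1 1a->0 1b->1

Fold the examples into a partial DFA from state 0: repeatedly fix the first undefined (state, symbol) met by the shortest-then-alphabetical prefix, trying targets in increasing order and rejecting any under which an Accept and a Reject string meet in one state with the same remainder; add a state when all current targets are rejected. Accepting states are where Accept strings end.
a: 0a undefined. 0a->0: ok.
b: 0b undefined. 0b->0: no, aba/b meet in 0. Open state 1: 0b->1.
ba: 1a undefined. 1a->0: ok.
bb: 1b undefined. 1b->0: no, aba/bbbb meet in 0. 1b->1: ok.
All examples now run through 2 states with every (state, symbol) defined. Accept strings end in {0}, Reject strings end in {1}; accept={0}.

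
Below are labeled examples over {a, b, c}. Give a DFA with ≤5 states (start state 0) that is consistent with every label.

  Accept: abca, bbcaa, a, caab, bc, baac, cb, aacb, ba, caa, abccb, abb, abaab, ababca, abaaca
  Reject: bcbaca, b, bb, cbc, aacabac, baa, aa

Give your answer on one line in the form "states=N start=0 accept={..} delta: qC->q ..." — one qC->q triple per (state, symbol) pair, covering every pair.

State merging on the prefix tree: take the shortest (then alphabetical) example prefix whose next move is undefined and point that move at state 0, else 1, else 2, ...; a target is out if some Accept/Reject pair would then sit in one state with the same input left (inseparable). If every existing state is out, open a new one.
a: 0a undefined. 0a->0: no, a/aa meet in 0. Open state 1: 0a->1.
b: 0b undefined. 0b->0: ok.
c: 0c undefined. 0c->0: no, bbcaa/baa meet in 1 with "a" left. 0c->1: ok.
aa: 1a undefined. 1a->0: ok.
ab: 1b undefined. 1b->0: no, abca/b meet in 0. 1b->1: no, ababca/bcbaca meet in 0. Open state 2: 1b->2.
aba: 2a undefined. 2a->0: no, ababca/bcbaca meet in 0. 2a->1: no, abaab/b meet in 0. 2a->2: no, abca/bcbaca meet in 2 with "ca" left. Open state 3: 2a->3.
abb: 2b undefined. 2b->0: no, abb/b meet in 0. 2b->1: ok.
abc: 2c undefined. 2c->0: ok.
abaa: 3a undefined. 3a->0: no, abaab/b meet in 0. 3a->1: ok.
abab: 3b undefined. 3b->0: no, ababca/b meet in 0. 3b->1: ok.
abaac: 1c undefined. 1c->0: ok.
bcbac: 3c undefined. 3c->0: no, abca/bcbaca meet in 1. 3c->1: ok.
All examples now run through 4 states with every (state, symbol) defined. Accept strings end in {1,2}, Reject strings end in {0}; accept={1,2}.

states=4 start=0 accept={1,2} delta: 0a->1 0b->0 0c->1 1a->0 1b->2 1c->0 2a->3 2b->1 2c->0 3a->1 3b->1 3c->1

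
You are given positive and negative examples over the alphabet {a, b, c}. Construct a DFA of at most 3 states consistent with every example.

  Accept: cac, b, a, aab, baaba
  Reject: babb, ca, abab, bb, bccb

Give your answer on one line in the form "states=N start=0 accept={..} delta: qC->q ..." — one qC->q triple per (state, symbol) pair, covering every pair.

Fold the examples into a partial DFA from state 0: repeatedly fix the first undefined (state, symbol) met by the shortest-then-alphabetical prefix, trying targets in increasing order and rejecting any under which an Accept and a Reject string meet in one state with the same remainder; add a state when all current targets are rejected. Accepting states are where Accept strings end.
a: 0a undefined. 0a->0: ok.
b: 0b undefined. 0b->0: no, b/babb meet in 0. Open state 1: 0b->1.
c: 0c undefined. 0c->0: no, cac/ca meet in 0. 0c->1: ok.
ba: 1a undefined. 1a->0: no, cac/abab meet in 1. 1a->1: no, b/ca meet in 1. Open state 2: 1a->2.
bb: 1b undefined. 1b->0: no, a/bb meet in 0. 1b->1: no, b/bb meet in 1. 1b->2: ok.
bc: 1c undefined. 1c->0: ok.
baa: 2a undefined. 2a->0: no, baaba/ca meet in 2. 2a->1: ok.
bab: 2b undefined. 2b->0: no, b/babb meet in 1. 2b->1: no, b/abab meet in 1. 2b->2: ok.
cac: 2c undefined. 2c->0: ok.
All examples now run through 3 states with every (state, symbol) defined. Accept strings end in {0,1}, Reject strings end in {2}; accept={0,1}.

states=3 start=0 accept={0,1} delta: 0a->0 0b->1 0c->1 1a->2 1b->2 1c->0 2a->1 2b->2 2c->0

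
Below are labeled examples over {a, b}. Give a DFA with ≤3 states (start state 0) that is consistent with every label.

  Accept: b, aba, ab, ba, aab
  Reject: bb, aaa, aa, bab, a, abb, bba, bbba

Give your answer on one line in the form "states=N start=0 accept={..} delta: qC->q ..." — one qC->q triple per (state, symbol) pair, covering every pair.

states=3 start=0 accept={1} delta: 0a->0 0b->1 1a->1 1b->2 2a->0 2b->0

Grow the machine one transition at a time. Run the examples from 0; the earliest place one falls off (shortest prefix, ties alphabetical) gets sent to the lowest-numbered state that keeps every Accept/Reject pair distinguishable — a pair clashes when both reach the same state with identical unread suffix — and to a fresh state only if none does.
a: 0a undefined. 0a->0: ok.
b: 0b undefined. 0b->0: no, b/bb meet in 0. Open state 1: 0b->1.
ba: 1a undefined. 1a->0: no, b/bab meet in 1. 1a->1: ok.
bb: 1b undefined. 1b->0: no, b/bbba meet in 1. 1b->1: no, b/bb meet in 1. Open state 2: 1b->2.
bba: 2a undefined. 2a->0: ok.
bbb: 2b undefined. 2b->0: ok.
All examples now run through 3 states with every (state, symbol) defined. Accept strings end in {1}, Reject strings end in {0,2}; accept={1}.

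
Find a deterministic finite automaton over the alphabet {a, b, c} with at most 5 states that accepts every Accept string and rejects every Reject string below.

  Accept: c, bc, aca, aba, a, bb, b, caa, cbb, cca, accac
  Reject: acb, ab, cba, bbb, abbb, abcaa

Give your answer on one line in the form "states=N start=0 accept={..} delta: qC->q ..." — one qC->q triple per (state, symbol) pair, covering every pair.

State merging on the prefix tree: take the shortest (then alphabetical) example prefix whose next move is undefined and point that move at state 0, else 1, else 2, ...; a target is out if some Accept/Reject pair would then sit in one state with the same input left (inseparable). If every existing state is out, open a new one.
a: 0a undefined. 0a->0: no, b/ab meet in 0 with "b" left. Open state 1: 0a->1.
b: 0b undefined. 0b->0: no, bb/bbb meet in 0. 0b->1: no, bb/ab meet in 1 with "b" left. Open state 2: 0b->2.
c: 0c undefined. 0c->0: ok.
ab: 1b undefined. 1b->0: no, c/ab meet in 0. 1b->1: no, a/ab meet in 1. 1b->2: no, aba/cba meet in 2 with "a" left. Open state 3: 1b->3.
ac: 1c undefined. 1c->0: no, b/acb meet in 2. 1c->1: ok.
bb: 2b undefined. 2b->0: no, b/bbb meet in 2. 2b->1: ok.
bc: 2c undefined. 2c->0: ok.
aba: 3a undefined. 3a->0: ok.
abb: 3b undefined. 3b->0: no, b/abbb meet in 2. 3b->1: ok.
abc: 3c undefined. 3c->0: no, aca/abcaa meet in 1 with "a" left. 3c->1: ok.
aca: 1a undefined. 1a->0: no, a/abcaa meet in 1. 1a->1: no, aca/abcaa meet in 1. 1a->2: ok.
cba: 2a undefined. 2a->0: no, c/cba meet in 0. 2a->1: no, a/cba meet in 1. 2a->2: no, aca/cba meet in 2. 2a->3: ok.
All examples now run through 4 states with every (state, symbol) defined. Accept strings end in {0,1,2}, Reject strings end in {3}; accept={0,1,2}.

states=4 start=0 accept={0,1,2} delta: 0a->1 0b->2 0c->0 1a->2 1b->3 1c->1 2a->3 2b->1 2c->0 3a->0 3b->1 3c->1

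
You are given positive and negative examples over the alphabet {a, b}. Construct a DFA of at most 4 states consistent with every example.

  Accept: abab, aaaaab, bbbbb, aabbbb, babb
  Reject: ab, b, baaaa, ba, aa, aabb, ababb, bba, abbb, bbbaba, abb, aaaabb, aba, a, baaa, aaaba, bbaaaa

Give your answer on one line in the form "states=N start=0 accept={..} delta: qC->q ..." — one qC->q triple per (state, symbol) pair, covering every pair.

Grow the machine one transition at a time. Run the examples from 0; the earliest place one falls off (shortest prefix, ties alphabetical) gets sent to the lowest-numbered state that keeps every Accept/Reject pair distinguishable — a pair clashes when both reach the same state with identical unread suffix — and to a fresh state only if none does.
a: 0a undefined. 0a->0: no, aaaaab/ab meet in 0 with "b" left. Open state 1: 0a->1.
b: 0b undefined. 0b->0: no, bbbbb/b meet in 0. 0b->1: no, babb/aabb meet in 1 with "abb" left. Open state 2: 0b->2.
aa: 1a undefined. 1a->0: no, aaaaab/ab meet in 1 with "b" left. 1a->1: no, aaaaab/ab meet in 1 with "b" left. 1a->2: ok.
ab: 1b undefined. 1b->0: no, abab/ab meet in 0. 1b->1: ok.
ba: 2a undefined. 2a->0: ok.
bb: 2b undefined. 2b->0: no, abab/baaaa meet in 0. 2b->1: no, abab/ab meet in 1. 2b->2: no, abab/b meet in 2. Open state 3: 2b->3.
bba: 3a undefined. 3a->0: ok.
bbb: 3b undefined. 3b->0: ok.
All examples now run through 4 states with every (state, symbol) defined. Accept strings end in {3}, Reject strings end in {0,1,2}; accept={3}.

states=4 start=0 accept={3} delta: 0a->1 0b->2 1a->2 1b->1 2a->0 2b->3 3a->0 3b->0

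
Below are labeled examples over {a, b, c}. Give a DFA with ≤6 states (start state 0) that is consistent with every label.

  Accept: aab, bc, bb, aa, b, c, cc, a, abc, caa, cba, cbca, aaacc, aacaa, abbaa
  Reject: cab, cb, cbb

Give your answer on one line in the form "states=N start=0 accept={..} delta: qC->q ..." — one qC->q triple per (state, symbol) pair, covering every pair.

states=3 start=0 accept={0,1} delta: 0a->0 0b->0 0c->1 1a->1 1b->2 1c->0 2a->0 2b->2 2c->0

Fold the examples into a partial DFA from state 0: repeatedly fix the first undefined (state, symbol) met by the shortest-then-alphabetical prefix, trying targets in increasing order and rejecting any under which an Accept and a Reject string meet in one state with the same remainder; add a state when all current targets are rejected. Accepting states are where Accept strings end.
a: 0a undefined. 0a->0: ok.
b: 0b undefined. 0b->0: ok.
c: 0c undefined. 0c->0: no, aab/cab meet in 0. Open state 1: 0c->1.
ca: 1a undefined. 1a->0: no, aab/cab meet in 0. 1a->1: ok.
cb: 1b undefined. 1b->0: no, aab/cab meet in 0. 1b->1: no, bc/cab meet in 1. Open state 2: 1b->2.
cc: 1c undefined. 1c->0: ok.
cba: 2a undefined. 2a->0: ok.
cbb: 2b undefined. 2b->0: no, aab/cbb meet in 0. 2b->1: no, bc/cbb meet in 1. 2b->2: ok.
cbc: 2c undefined. 2c->0: ok.
All examples now run through 3 states with every (state, symbol) defined. Accept strings end in {0,1}, Reject strings end in {2}; accept={0,1}.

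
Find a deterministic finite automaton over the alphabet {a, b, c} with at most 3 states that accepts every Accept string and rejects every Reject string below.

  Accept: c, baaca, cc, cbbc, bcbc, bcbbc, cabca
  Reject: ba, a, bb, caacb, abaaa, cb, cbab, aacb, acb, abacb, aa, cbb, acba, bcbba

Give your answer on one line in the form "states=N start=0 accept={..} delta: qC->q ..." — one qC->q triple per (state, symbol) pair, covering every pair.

Grow the machine one transition at a time. Run the examples from 0; the earliest place one falls off (shortest prefix, ties alphabetical) gets sent to the lowest-numbered state that keeps every Accept/Reject pair distinguishable — a pair clashes when both reach the same state with identical unread suffix — and to a fresh state only if none does.
a: 0a undefined. 0a->0: ok.
b: 0b undefined. 0b->0: ok.
c: 0c undefined. 0c->0: no, c/ba meet in 0. Open state 1: 0c->1.
ca: 1a undefined. 1a->0: no, baaca/ba meet in 0. 1a->1: ok.
cb: 1b undefined. 1b->0: ok.
cc: 1c undefined. 1c->0: no, cc/ba meet in 0. 1c->1: ok.
All examples now run through 2 states with every (state, symbol) defined. Accept strings end in {1}, Reject strings end in {0}; accept={1}.

states=2 start=0 accept={1} delta: 0a->0 0b->0 0c->1 1a->1 1b->0 1c->1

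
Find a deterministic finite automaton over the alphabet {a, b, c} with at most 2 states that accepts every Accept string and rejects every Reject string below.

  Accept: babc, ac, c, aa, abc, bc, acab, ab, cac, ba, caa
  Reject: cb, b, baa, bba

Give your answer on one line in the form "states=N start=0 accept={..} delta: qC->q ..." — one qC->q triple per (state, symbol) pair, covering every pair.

Grow the machine one transition at a time. Run the examples from 0; the earliest place one falls off (shortest prefix, ties alphabetical) gets sent to the lowest-numbered state that keeps every Accept/Reject pair distinguishable — a pair clashes when both reach the same state with identical unread suffix — and to a fresh state only if none does.
a: 0a undefined. 0a->0: no, ab/b meet in 0 with "b" left. Open state 1: 0a->1.
b: 0b undefined. 0b->0: no, aa/baa meet in 1 with "a" left. 0b->1: ok.
c: 0c undefined. 0c->0: ok.
aa: 1a undefined. 1a->0: ok.
ab: 1b undefined. 1b->0: ok.
ac: 1c undefined. 1c->0: ok.
All examples now run through 2 states with every (state, symbol) defined. Accept strings end in {0}, Reject strings end in {1}; accept={0}.

states=2 start=0 accept={0} delta: 0a->1 0b->1 0c->0 1a->0 1b->0 1c->0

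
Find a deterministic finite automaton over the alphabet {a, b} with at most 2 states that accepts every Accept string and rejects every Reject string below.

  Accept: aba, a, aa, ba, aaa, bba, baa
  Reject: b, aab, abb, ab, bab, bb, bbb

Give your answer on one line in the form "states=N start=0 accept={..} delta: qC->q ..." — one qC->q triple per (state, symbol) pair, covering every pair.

states=2 start=0 accept={0} delta: 0a->0 0b->1 1a->0 1b->1

Grow the machine one transition at a time. Run the examples from 0; the earliest place one falls off (shortest prefix, ties alphabetical) gets sent to the lowest-numbered state that keeps every Accept/Reject pair distinguishable — a pair clashes when both reach the same state with identical unread suffix — and to a fresh state only if none does.
a: 0a undefined. 0a->0: ok.
b: 0b undefined. 0b->0: no, aba/b meet in 0. Open state 1: 0b->1.
ba: 1a undefined. 1a->0: ok.
bb: 1b undefined. 1b->0: no, aba/abb meet in 0. 1b->1: ok.
All examples now run through 2 states with every (state, symbol) defined. Accept strings end in {0}, Reject strings end in {1}; accept={0}.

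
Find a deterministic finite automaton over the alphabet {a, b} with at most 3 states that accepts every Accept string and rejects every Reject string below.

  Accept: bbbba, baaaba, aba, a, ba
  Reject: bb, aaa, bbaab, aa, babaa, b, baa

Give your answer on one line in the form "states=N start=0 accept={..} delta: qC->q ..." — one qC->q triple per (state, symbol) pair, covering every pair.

states=3 start=0 accept={1} delta: 0a->1 0b->0 1a->2 1b->0 2a->0 2b->0

Fold the examples into a partial DFA from state 0: repeatedly fix the first undefined (state, symbol) met by the shortest-then-alphabetical prefix, trying targets in increasing order and rejecting any under which an Accept and a Reject string meet in one state with the same remainder; add a state when all current targets are rejected. Accepting states are where Accept strings end.
a: 0a undefined. 0a->0: no, a/aaa meet in 0. Open state 1: 0a->1.
b: 0b undefined. 0b->0: ok.
aa: 1a undefined. 1a->0: no, bbbba/aaa meet in 1. 1a->1: no, bbbba/aaa meet in 1. Open state 2: 1a->2.
ab: 1b undefined. 1b->0: ok.
aaa: 2a undefined. 2a->0: ok.
bbaab: 2b undefined. 2b->0: ok.
All examples now run through 3 states with every (state, symbol) defined. Accept strings end in {1}, Reject strings end in {0,2}; accept={1}.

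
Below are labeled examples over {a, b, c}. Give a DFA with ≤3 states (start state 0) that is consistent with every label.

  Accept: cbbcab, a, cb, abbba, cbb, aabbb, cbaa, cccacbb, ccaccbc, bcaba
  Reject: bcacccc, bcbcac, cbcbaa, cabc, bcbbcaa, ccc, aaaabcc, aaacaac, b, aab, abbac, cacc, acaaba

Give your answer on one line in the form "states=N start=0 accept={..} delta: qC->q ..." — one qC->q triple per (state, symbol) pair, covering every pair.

Fold the examples into a partial DFA from state 0: repeatedly fix the first undefined (state, symbol) met by the shortest-then-alphabetical prefix, trying targets in increasing order and rejecting any under which an Accept and a Reject string meet in one state with the same remainder; add a state when all current targets are rejected. Accepting states are where Accept strings end.
a: 0a undefined. 0a->0: ok.
b: 0b undefined. 0b->0: no, a/b meet in 0. Open state 1: 0b->1.
c: 0c undefined. 0c->0: no, a/ccc meet in 0. 0c->1: ok.
bc: 1c undefined. 1c->0: no, a/bcacccc meet in 0. 1c->1: ok.
ca: 1a undefined. 1a->0: no, a/acaaba meet in 0. 1a->1: no, ccaccbc/cabc meet in 1 with "bc" left. Open state 2: 1a->2.
cb: 1b undefined. 1b->0: no, a/cbcbaa meet in 0. 1b->1: no, cb/ccc meet in 1. 1b->2: ok.
cab: 2b undefined. 2b->0: ok.
cac: 2c undefined. 2c->0: ok.
cba: 2a undefined. 2a->0: no, cbbcab/cbcbaa meet in 0. 2a->1: ok.
All examples now run through 3 states with every (state, symbol) defined. Accept strings end in {0,2}, Reject strings end in {1}; accept={0,2}.

states=3 start=0 accept={0,2} delta: 0a->0 0b->1 0c->1 1a->2 1b->2 1c->1 2a->1 2b->0 2c->0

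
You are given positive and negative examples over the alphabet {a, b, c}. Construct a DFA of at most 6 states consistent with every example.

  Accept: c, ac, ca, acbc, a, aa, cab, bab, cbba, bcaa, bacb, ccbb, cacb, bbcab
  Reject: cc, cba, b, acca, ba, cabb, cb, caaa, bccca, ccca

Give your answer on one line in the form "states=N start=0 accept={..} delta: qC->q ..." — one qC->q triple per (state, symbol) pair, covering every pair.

Fold the examples into a partial DFA from state 0: repeatedly fix the first undefined (state, symbol) met by the shortest-then-alphabetical prefix, trying targets in increasing order and rejecting any under which an Accept and a Reject string meet in one state with the same remainder; add a state when all current targets are rejected. Accepting states are where Accept strings end.
a: 0a undefined. 0a->0: ok.
b: 0b undefined. 0b->0: no, a/b meet in 0. Open state 1: 0b->1.
c: 0c undefined. 0c->0: no, c/cc meet in 0. 0c->1: no, c/b meet in 1. Open state 2: 0c->2.
ba: 1a undefined. 1a->0: no, a/ba meet in 0. 1a->1: ok.
bb: 1b undefined. 1b->0: ok.
bc: 1c undefined. 1c->0: no, bacb/b meet in 1. 1c->1: no, bcaa/b meet in 1. 1c->2: no, bacb/cb meet in 2 with "b" left. Open state 3: 1c->3.
ca: 2a undefined. 2a->0: no, ca/cabb meet in 0. 2a->1: no, ca/b meet in 1. 2a->2: no, c/caaa meet in 2. 2a->3: no, bcaa/caaa meet in 3 with "aa" left. Open state 4: 2a->4.
cb: 2b undefined. 2b->0: no, a/cba meet in 0. 2b->1: ok.
cc: 2c undefined. 2c->0: no, ca/ccca meet in 4. 2c->1: no, ccbb/cc meet in 1. 2c->2: no, c/cc meet in 2. 2c->3: no, acbc/cc meet in 3. 2c->4: no, ca/cc meet in 4. Open state 5: 2c->5.
bca: 3a undefined. 3a->0: ok.
bcc: 3c undefined. 3c->0: no, ca/bccca meet in 4. 3c->1: no, a/bccca meet in 0. 3c->2: ok.
caa: 4a undefined. 4a->0: no, a/caaa meet in 0. 4a->1: ok.
cab: 4b undefined. 4b->0: ok.
cac: 4c undefined. 4c->0: no, cacb/cba meet in 1. 4c->1: ok.
ccb: 5b undefined. 5b->0: no, ccbb/cba meet in 1. 5b->1: ok.
ccc: 5c undefined. 5c->0: no, a/ccca meet in 0. 5c->1: ok.
acca: 5a undefined. 5a->0: no, a/acca meet in 0. 5a->1: ok.
bacb: 3b undefined. 3b->0: ok.
All examples now run through 6 states with every (state, symbol) defined. Accept strings end in {0,2,3,4}, Reject strings end in {1,5}; accept={0,2,3,4}.

states=6 start=0 accept={0,2,3,4} delta: 0a->0 0b->1 0c->2 1a->1 1b->0 1c->3 2a->4 2b->1 2c->5 3a->0 3b->0 3c->2 4a->1 4b->0 4c->1 5a->1 5b->1 5c->1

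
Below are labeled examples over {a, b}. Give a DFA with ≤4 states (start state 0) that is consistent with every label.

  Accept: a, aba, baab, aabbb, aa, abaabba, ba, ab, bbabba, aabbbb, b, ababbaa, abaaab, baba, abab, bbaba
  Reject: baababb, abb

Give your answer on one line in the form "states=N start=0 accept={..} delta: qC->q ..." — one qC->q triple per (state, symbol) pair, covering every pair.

states=3 start=0 accept={0,1} delta: 0a->0 0b->1 1a->0 1b->2 2a->0 2b->0

Grow the machine one transition at a time. Run the examples from 0; the earliest place one falls off (shortest prefix, ties alphabetical) gets sent to the lowest-numbered state that keeps every Accept/Reject pair distinguishable — a pair clashes when both reach the same state with identical unread suffix — and to a fresh state only if none does.
a: 0a undefined. 0a->0: ok.
b: 0b undefined. 0b->0: no, a/baababb meet in 0. Open state 1: 0b->1.
ba: 1a undefined. 1a->0: ok.
bb: 1b undefined. 1b->0: no, a/baababb meet in 0. 1b->1: no, baab/baababb meet in 1. Open state 2: 1b->2.
bba: 2a undefined. 2a->0: ok.
aabbb: 2b undefined. 2b->0: ok.
All examples now run through 3 states with every (state, symbol) defined. Accept strings end in {0,1}, Reject strings end in {2}; accept={0,1}.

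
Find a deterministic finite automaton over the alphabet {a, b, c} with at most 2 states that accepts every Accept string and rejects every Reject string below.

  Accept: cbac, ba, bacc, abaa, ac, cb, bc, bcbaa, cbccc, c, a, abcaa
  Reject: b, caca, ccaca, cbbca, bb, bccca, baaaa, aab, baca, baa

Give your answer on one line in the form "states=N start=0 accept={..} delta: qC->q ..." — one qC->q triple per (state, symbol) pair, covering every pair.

states=2 start=0 accept={1} delta: 0a->1 0b->0 0c->1 1a->0 1b->1 1c->1

Grow the machine one transition at a time. Run the examples from 0; the earliest place one falls off (shortest prefix, ties alphabetical) gets sent to the lowest-numbered state that keeps every Accept/Reject pair distinguishable — a pair clashes when both reach the same state with identical unread suffix — and to a fresh state only if none does.
a: 0a undefined. 0a->0: no, abaa/baa meet in 0 with "baa" left. Open state 1: 0a->1.
b: 0b undefined. 0b->0: ok.
c: 0c undefined. 0c->0: no, ba/cbbca meet in 1. 0c->1: ok.
aa: 1a undefined. 1a->0: ok.
ab: 1b undefined. 1b->0: no, abaa/b meet in 0. 1b->1: ok.
ac: 1c undefined. 1c->0: no, cbac/ccaca meet in 1. 1c->1: ok.
All examples now run through 2 states with every (state, symbol) defined. Accept strings end in {1}, Reject strings end in {0}; accept={1}.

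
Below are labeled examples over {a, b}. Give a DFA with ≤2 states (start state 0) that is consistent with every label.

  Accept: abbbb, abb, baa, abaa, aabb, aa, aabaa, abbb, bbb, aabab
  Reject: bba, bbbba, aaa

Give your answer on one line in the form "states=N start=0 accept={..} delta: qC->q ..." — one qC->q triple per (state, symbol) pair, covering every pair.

states=2 start=0 accept={0} delta: 0a->1 0b->0 1a->0 1b->0

State merging on the prefix tree: take the shortest (then alphabetical) example prefix whose next move is undefined and point that move at state 0, else 1, else 2, ...; a target is out if some Accept/Reject pair would then sit in one state with the same input left (inseparable). If every existing state is out, open a new one.
a: 0a undefined. 0a->0: no, aa/aaa meet in 0. Open state 1: 0a->1.
b: 0b undefined. 0b->0: ok.
aa: 1a undefined. 1a->0: ok.
ab: 1b undefined. 1b->0: ok.
All examples now run through 2 states with every (state, symbol) defined. Accept strings end in {0}, Reject strings end in {1}; accept={0}.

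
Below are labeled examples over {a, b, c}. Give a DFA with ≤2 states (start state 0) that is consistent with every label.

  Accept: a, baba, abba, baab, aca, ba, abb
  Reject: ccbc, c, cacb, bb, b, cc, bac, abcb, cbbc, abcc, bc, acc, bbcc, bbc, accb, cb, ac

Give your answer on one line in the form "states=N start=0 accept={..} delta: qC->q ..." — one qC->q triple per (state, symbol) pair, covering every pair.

states=2 start=0 accept={1} delta: 0a->1 0b->0 0c->0 1a->1 1b->1 1c->0

Fold the examples into a partial DFA from state 0: repeatedly fix the first undefined (state, symbol) met by the shortest-then-alphabetical prefix, trying targets in increasing order and rejecting any under which an Accept and a Reject string meet in one state with the same remainder; add a state when all current targets are rejected. Accepting states are where Accept strings end.
a: 0a undefined. 0a->0: no, abb/bb meet in 0 with "bb" left. Open state 1: 0a->1.
b: 0b undefined. 0b->0: ok.
c: 0c undefined. 0c->0: ok.
ab: 1b undefined. 1b->0: no, abb/ccbc meet in 0. 1b->1: ok.
ac: 1c undefined. 1c->0: ok.
baa: 1a undefined. 1a->0: no, baba/ccbc meet in 0. 1a->1: ok.
All examples now run through 2 states with every (state, symbol) defined. Accept strings end in {1}, Reject strings end in {0}; accept={1}.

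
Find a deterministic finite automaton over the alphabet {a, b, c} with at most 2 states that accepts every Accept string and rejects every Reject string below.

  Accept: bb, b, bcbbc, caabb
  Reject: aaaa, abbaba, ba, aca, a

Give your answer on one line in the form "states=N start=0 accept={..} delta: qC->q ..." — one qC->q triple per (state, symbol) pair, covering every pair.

State merging on the prefix tree: take the shortest (then alphabetical) example prefix whose next move is undefined and point that move at state 0, else 1, else 2, ...; a target is out if some Accept/Reject pair would then sit in one state with the same input left (inseparable). If every existing state is out, open a new one.
a: 0a undefined. 0a->0: ok.
b: 0b undefined. 0b->0: no, bb/aaaa meet in 0. Open state 1: 0b->1.
c: 0c undefined. 0c->0: ok.
ba: 1a undefined. 1a->0: ok.
bb: 1b undefined. 1b->0: no, bb/aaaa meet in 0. 1b->1: ok.
bc: 1c undefined. 1c->0: no, bcbbc/aaaa meet in 0. 1c->1: ok.
All examples now run through 2 states with every (state, symbol) defined. Accept strings end in {1}, Reject strings end in {0}; accept={1}.

states=2 start=0 accept={1} delta: 0a->0 0b->1 0c->0 1a->0 1b->1 1c->1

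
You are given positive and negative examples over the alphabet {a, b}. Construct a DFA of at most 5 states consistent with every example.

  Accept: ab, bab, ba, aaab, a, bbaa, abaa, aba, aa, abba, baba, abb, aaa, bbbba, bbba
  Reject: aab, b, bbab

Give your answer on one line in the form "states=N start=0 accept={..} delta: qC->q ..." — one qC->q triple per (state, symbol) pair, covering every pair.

Fold the examples into a partial DFA from state 0: repeatedly fix the first undefined (state, symbol) met by the shortest-then-alphabetical prefix, trying targets in increasing order and rejecting any under which an Accept and a Reject string meet in one state with the same remainder; add a state when all current targets are rejected. Accepting states are where Accept strings end.
a: 0a undefined. 0a->0: no, ab/aab meet in 0 with "b" left. Open state 1: 0a->1.
b: 0b undefined. 0b->0: no, ab/bbab meet in 1 with "b" left. 0b->1: no, bab/aab meet in 1 with "ab" left. Open state 2: 0b->2.
aa: 1a undefined. 1a->0: ok.
ab: 1b undefined. 1b->0: no, abb/aab meet in 2. 1b->1: ok.
ba: 2a undefined. 2a->0: no, bab/aab meet in 2. 2a->1: ok.
bb: 2b undefined. 2b->0: no, ab/bbab meet in 1. 2b->1: ok.
All examples now run through 3 states with every (state, symbol) defined. Accept strings end in {0,1}, Reject strings end in {2}; accept={0,1}.

states=3 start=0 accept={0,1} delta: 0a->1 0b->2 1a->0 1b->1 2a->1 2b->1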